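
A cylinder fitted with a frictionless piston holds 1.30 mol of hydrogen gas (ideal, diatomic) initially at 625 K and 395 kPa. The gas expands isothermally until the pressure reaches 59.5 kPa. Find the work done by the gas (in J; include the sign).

12800 J

V₁ = nRT₁/P₁ = 1.30×8.314×625/395 = 17.1 L.
Isothermal: T stays 625 K; PV = const ⇒ V₂ = 114 L, P₂ = 59.5 kPa.
W = nRT ln(V₂/V₁) = 1.30×8.314×625×ln(6.64) = 12800 J.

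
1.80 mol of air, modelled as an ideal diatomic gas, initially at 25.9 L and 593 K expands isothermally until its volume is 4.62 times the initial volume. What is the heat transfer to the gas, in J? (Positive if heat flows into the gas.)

P₁ = nRT₁/V₁ = 1.80×8.314×593/25.9 = 343 kPa.
Isothermal: T stays 593 K; PV = const ⇒ V₂ = 120 L, P₂ = 74.2 kPa.
ΔU = 0 (ideal gas, T constant).
W = nRT ln(V₂/V₁) = 1.80×8.314×593×ln(4.62) = 13600 J.
Q = ΔU + W = 13600 J.

13600 J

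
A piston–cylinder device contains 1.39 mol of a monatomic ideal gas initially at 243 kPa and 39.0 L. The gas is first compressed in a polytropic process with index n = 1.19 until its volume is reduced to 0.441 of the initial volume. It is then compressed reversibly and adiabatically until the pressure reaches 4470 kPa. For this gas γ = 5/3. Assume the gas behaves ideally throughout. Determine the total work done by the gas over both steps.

T₁ = P₁V₁/(nR) = 243×39.0/(1.39×8.314) = 820 K.
Step 1 — Polytropic n=1.19: T₂ = T₁(V₁/V₂)^(n−1) = 820×(2.27)^0.19 = 958 K; P₂ = P₁(V₁/V₂)^n = 644 kPa.
W = (P₁V₁−P₂V₂)/(n−1) = (243×39.0−644×17.2)/0.19 = -8390 J.
ΔU = nCvΔT = 1.39×12.5×(958−820) = 2390 J.
Q = ΔU + W = -6000 J.
State after step 1: P = 644 kPa, V = 17.2 L, T = 958 K.
Step 2 — Adiabatic: T₂/T₁ = (P₂/P₁)^((γ−1)/γ) ⇒ T₂ = 958×(6.94)^0.400 = 2080 K; V₂ = 5.38 L.
ΔU = nCvΔT = 1.39×12.5×(2080−958) = 19400 J.
Q = 0 for an adiabatic process, so W = −ΔU = -19400 J.
Net over both steps: W = -27800 J, Q = -6000 J, ΔU = 21800 J.

-27800 J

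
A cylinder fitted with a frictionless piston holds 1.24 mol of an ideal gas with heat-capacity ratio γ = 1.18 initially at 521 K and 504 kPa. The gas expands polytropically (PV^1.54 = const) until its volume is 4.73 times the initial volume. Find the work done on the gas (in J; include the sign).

-5650 J

V₁ = nRT₁/P₁ = 1.24×8.314×521/504 = 10.7 L.
Polytropic n=1.54: T₂ = T₁(V₁/V₂)^(n−1) = 521×(0.211)^0.54 = 225 K; P₂ = P₁(V₁/V₂)^n = 46.0 kPa.
W = (P₁V₁−P₂V₂)/(n−1) = (504×10.7−46.0×50.4)/0.54 = 5650 J.
Work done on the gas = −W_by = -5650 J.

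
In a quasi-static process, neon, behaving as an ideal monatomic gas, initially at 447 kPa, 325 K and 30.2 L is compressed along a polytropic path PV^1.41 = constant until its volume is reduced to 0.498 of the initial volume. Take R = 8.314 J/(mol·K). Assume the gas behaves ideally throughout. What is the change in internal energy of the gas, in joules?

6700 J

n = P₁V₁/(RT₁) = 447×30.2/(8.314×325) = 5.00 mol.
Polytropic n=1.41: T₂ = T₁(V₁/V₂)^(n−1) = 325×(2.01)^0.41 = 433 K; P₂ = P₁(V₁/V₂)^n = 1190 kPa.
For an ideal gas ΔU = nCvΔT with Cv = (3/2)R = 12.5 J/(mol·K).
ΔU = 5.00×12.5×(433−325) = 6700 J.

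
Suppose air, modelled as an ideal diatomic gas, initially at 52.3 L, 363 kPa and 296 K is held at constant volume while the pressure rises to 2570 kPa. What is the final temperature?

Isochoric: V stays 52.3 L; P/T = const ⇒ T₂ = 2100 K, P₂ = 2570 kPa.

2100 K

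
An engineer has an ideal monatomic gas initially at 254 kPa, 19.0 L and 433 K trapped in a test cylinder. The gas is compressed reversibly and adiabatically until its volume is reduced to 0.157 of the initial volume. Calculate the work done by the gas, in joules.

-17600 J

n = P₁V₁/(RT₁) = 254×19.0/(8.314×433) = 1.34 mol.
Adiabatic: TV^(γ−1) = const ⇒ T₂ = 433×(6.37)^0.667 = 1490 K; PV^γ = const ⇒ P₂ = 5560 kPa.
ΔU = nCvΔT = 1.34×12.5×(1490−433) = 17600 J.
Q = 0 for an adiabatic process, so W = −ΔU = -17600 J.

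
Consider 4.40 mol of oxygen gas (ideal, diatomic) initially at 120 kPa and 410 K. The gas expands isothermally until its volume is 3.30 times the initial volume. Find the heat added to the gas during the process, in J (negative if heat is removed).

17900 J

V₁ = nRT₁/P₁ = 4.40×8.314×410/120 = 125 L.
Isothermal: T stays 410 K; PV = const ⇒ V₂ = 412 L, P₂ = 36.4 kPa.
ΔU = 0 (ideal gas, T constant).
W = nRT ln(V₂/V₁) = 4.40×8.314×410×ln(3.30) = 17900 J.
Q = ΔU + W = 17900 J.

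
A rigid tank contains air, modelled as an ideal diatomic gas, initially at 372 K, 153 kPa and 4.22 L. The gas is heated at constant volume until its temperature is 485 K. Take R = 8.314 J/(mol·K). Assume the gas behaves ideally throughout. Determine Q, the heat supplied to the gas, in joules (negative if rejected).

490 J

n = P₁V₁/(RT₁) = 153×4.22/(8.314×372) = 0.209 mol.
Isochoric: V stays 4.22 L; P/T = const ⇒ T₂ = 485 K, P₂ = 199 kPa.
W = 0 (no volume change).
ΔU = nCvΔT = 0.209×20.8×(485−372) = 490 J.
Q = ΔU = 490 J.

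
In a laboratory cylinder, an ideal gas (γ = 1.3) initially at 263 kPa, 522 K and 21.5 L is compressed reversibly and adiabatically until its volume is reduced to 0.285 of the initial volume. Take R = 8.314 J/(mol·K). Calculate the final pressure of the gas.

1340 kPa

Adiabatic: TV^(γ−1) = const ⇒ T₂ = 522×(3.51)^0.300 = 761 K; PV^γ = const ⇒ P₂ = 1340 kPa.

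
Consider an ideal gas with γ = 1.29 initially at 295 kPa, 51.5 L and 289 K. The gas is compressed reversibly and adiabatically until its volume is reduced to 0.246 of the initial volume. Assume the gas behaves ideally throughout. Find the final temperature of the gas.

434 K

Adiabatic: TV^(γ−1) = const ⇒ T₂ = 289×(4.07)^0.290 = 434 K; PV^γ = const ⇒ P₂ = 1800 kPa.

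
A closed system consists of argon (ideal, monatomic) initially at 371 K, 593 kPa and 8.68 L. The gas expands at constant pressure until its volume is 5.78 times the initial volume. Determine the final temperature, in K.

Isobaric: P stays 593 kPa; V/T = const ⇒ T₂ = 2140 K, V₂ = 50.2 L.

2140 K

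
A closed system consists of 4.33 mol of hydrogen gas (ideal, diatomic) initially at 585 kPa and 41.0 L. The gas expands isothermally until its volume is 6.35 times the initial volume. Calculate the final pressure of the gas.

92.1 kPa

T₁ = P₁V₁/(nR) = 585×41.0/(4.33×8.314) = 666 K.
Isothermal: T stays 666 K; PV = const ⇒ V₂ = 260 L, P₂ = 92.1 kPa.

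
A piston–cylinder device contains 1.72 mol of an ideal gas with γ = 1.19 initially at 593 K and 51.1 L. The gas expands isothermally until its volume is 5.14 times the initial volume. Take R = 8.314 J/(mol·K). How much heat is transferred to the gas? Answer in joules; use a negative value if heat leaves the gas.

P₁ = nRT₁/V₁ = 1.72×8.314×593/51.1 = 166 kPa.
Isothermal: T stays 593 K; PV = const ⇒ V₂ = 263 L, P₂ = 32.3 kPa.
ΔU = 0 (ideal gas, T constant).
W = nRT ln(V₂/V₁) = 1.72×8.314×593×ln(5.14) = 13900 J.
Q = ΔU + W = 13900 J.

13900 J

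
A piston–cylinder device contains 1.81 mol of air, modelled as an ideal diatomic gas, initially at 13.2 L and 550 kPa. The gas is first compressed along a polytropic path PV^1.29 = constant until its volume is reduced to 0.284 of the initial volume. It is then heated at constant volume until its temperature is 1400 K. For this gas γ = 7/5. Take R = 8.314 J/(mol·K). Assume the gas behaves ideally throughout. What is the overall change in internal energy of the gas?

T₁ = P₁V₁/(nR) = 550×13.2/(1.81×8.314) = 482 K.
Step 1 — Polytropic n=1.29: T₂ = T₁(V₁/V₂)^(n−1) = 482×(3.52)^0.29 = 695 K; P₂ = P₁(V₁/V₂)^n = 2790 kPa.
W = (P₁V₁−P₂V₂)/(n−1) = (550×13.2−2790×3.75)/0.29 = -11000 J.
ΔU = nCvΔT = 1.81×20.8×(695−482) = 8000 J.
Q = ΔU + W = -3030 J.
State after step 1: P = 2790 kPa, V = 3.75 L, T = 695 K.
Step 2 — Isochoric: V stays 3.75 L; P/T = const ⇒ T₂ = 1400 K, P₂ = 5620 kPa.
W = 0 (no volume change).
ΔU = nCvΔT = 1.81×20.8×(1400−695) = 26500 J.
Q = ΔU = 26500 J.
Net over both steps: W = -11000 J, Q = 23500 J, ΔU = 34500 J.

34500 J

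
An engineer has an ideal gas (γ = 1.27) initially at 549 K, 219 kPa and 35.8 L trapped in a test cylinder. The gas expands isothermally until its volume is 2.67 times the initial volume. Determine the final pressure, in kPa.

82.0 kPa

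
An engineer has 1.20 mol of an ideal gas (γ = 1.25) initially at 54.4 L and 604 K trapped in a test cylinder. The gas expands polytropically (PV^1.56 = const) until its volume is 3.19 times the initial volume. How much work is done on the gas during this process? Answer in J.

P₁ = nRT₁/V₁ = 1.20×8.314×604/54.4 = 111 kPa.
Polytropic n=1.56: T₂ = T₁(V₁/V₂)^(n−1) = 604×(0.313)^0.56 = 315 K; P₂ = P₁(V₁/V₂)^n = 18.1 kPa.
W = (P₁V₁−P₂V₂)/(n−1) = (111×54.4−18.1×174)/0.56 = 5140 J.
Work done on the gas = −W_by = -5140 J.

-5140 J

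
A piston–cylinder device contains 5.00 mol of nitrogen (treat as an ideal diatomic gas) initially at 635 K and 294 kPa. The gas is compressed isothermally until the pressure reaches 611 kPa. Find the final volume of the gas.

43.2 L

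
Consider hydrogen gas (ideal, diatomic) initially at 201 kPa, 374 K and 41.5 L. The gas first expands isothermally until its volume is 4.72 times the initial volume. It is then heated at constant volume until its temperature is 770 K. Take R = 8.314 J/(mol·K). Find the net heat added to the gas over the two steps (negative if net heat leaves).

35000 J

n = P₁V₁/(RT₁) = 201×41.5/(8.314×374) = 2.68 mol.
Step 1 — Isothermal: T stays 374 K; PV = const ⇒ V₂ = 196 L, P₂ = 42.6 kPa.
ΔU = 0 (ideal gas, T constant).
W = nRT ln(V₂/V₁) = 2.68×8.314×374×ln(4.72) = 12900 J.
Q = ΔU + W = 12900 J.
State after step 1: P = 42.6 kPa, V = 196 L, T = 374 K.
Step 2 — Isochoric: V stays 196 L; P/T = const ⇒ T₂ = 770 K, P₂ = 87.7 kPa.
W = 0 (no volume change).
ΔU = nCvΔT = 2.68×20.8×(770−374) = 22100 J.
Q = ΔU = 22100 J.
Net over both steps: W = 12900 J, Q = 35000 J, ΔU = 22100 J.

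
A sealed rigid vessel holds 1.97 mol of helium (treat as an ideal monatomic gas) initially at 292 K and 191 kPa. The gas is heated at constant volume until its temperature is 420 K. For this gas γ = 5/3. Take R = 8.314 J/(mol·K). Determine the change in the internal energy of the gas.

3140 J

V₁ = nRT₁/P₁ = 1.97×8.314×292/191 = 25.0 L.
Isochoric: V stays 25.0 L; P/T = const ⇒ T₂ = 420 K, P₂ = 275 kPa.
For an ideal gas ΔU = nCvΔT with Cv = (3/2)R = 12.5 J/(mol·K).
ΔU = 1.97×12.5×(420−292) = 3140 J.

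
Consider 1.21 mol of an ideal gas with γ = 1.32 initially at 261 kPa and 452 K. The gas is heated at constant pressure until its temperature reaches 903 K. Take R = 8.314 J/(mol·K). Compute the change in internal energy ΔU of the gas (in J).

V₁ = nRT₁/P₁ = 1.21×8.314×452/261 = 17.4 L.
Isobaric: P stays 261 kPa; V/T = const ⇒ T₂ = 903 K, V₂ = 34.8 L.
For an ideal gas ΔU = nCvΔT with Cv = R/(γ−1) = 26.0 J/(mol·K).
ΔU = 1.21×26.0×(903−452) = 14200 J.

14200 J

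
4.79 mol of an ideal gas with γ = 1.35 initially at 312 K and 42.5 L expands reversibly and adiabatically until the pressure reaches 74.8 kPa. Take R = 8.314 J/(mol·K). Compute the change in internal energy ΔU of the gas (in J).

P₁ = nRT₁/V₁ = 4.79×8.314×312/42.5 = 292 kPa.
Adiabatic: T₂/T₁ = (P₂/P₁)^((γ−1)/γ) ⇒ T₂ = 312×(0.256)^0.259 = 219 K; V₂ = 117 L.
For an ideal gas ΔU = nCvΔT with Cv = R/(γ−1) = 23.8 J/(mol·K).
ΔU = 4.79×23.8×(219−312) = -10600 J.

-10600 J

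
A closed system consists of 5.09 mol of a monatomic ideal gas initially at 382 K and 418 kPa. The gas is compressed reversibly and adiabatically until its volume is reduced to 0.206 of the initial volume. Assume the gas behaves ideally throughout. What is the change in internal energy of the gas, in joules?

V₁ = nRT₁/P₁ = 5.09×8.314×382/418 = 38.7 L.
Adiabatic: TV^(γ−1) = const ⇒ T₂ = 382×(4.85)^0.667 = 1100 K; PV^γ = const ⇒ P₂ = 5820 kPa.
For an ideal gas ΔU = nCvΔT with Cv = (3/2)R = 12.5 J/(mol·K).
ΔU = 5.09×12.5×(1100−382) = 45300 J.

45300 J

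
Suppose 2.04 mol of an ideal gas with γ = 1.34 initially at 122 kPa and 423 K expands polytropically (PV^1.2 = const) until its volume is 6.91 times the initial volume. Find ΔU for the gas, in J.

-6770 J

V₁ = nRT₁/P₁ = 2.04×8.314×423/122 = 58.8 L.
Polytropic n=1.2: T₂ = T₁(V₁/V₂)^(n−1) = 423×(0.145)^0.20 = 287 K; P₂ = P₁(V₁/V₂)^n = 12.0 kPa.
For an ideal gas ΔU = nCvΔT with Cv = R/(γ−1) = 24.5 J/(mol·K).
ΔU = 2.04×24.5×(287−423) = -6770 J.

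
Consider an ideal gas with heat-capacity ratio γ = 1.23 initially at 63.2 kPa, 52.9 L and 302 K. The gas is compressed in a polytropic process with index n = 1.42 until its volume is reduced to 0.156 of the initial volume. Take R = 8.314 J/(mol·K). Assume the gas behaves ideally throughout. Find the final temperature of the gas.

Polytropic n=1.42: T₂ = T₁(V₁/V₂)^(n−1) = 302×(6.41)^0.42 = 659 K; P₂ = P₁(V₁/V₂)^n = 884 kPa.

659 K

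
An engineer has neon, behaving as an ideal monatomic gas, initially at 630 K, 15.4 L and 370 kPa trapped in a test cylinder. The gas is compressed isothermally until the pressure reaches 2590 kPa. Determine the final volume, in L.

2.20 L

Isothermal: T stays 630 K; PV = const ⇒ V₂ = 2.20 L, P₂ = 2590 kPa.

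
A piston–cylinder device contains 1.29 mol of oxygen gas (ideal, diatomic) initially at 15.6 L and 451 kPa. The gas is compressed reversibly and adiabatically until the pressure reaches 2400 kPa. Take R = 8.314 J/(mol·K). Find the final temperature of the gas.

1060 K

T₁ = P₁V₁/(nR) = 451×15.6/(1.29×8.314) = 656 K.
Adiabatic: T₂/T₁ = (P₂/P₁)^((γ−1)/γ) ⇒ T₂ = 656×(5.32)^0.286 = 1060 K; V₂ = 4.73 L.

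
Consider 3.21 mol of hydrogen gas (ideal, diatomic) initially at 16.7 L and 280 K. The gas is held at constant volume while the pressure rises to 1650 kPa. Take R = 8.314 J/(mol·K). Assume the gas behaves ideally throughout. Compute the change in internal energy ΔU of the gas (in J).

50200 J

P₁ = nRT₁/V₁ = 3.21×8.314×280/16.7 = 447 kPa.
Isochoric: V stays 16.7 L; P/T = const ⇒ T₂ = 1030 K, P₂ = 1650 kPa.
For an ideal gas ΔU = nCvΔT with Cv = (5/2)R = 20.8 J/(mol·K).
ΔU = 3.21×20.8×(1030−280) = 50200 J.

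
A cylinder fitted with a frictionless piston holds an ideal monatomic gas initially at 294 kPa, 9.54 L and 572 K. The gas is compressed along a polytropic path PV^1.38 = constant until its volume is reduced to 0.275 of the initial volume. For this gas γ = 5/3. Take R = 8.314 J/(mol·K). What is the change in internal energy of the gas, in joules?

2660 J

n = P₁V₁/(RT₁) = 294×9.54/(8.314×572) = 0.590 mol.
Polytropic n=1.38: T₂ = T₁(V₁/V₂)^(n−1) = 572×(3.64)^0.38 = 934 K; P₂ = P₁(V₁/V₂)^n = 1750 kPa.
For an ideal gas ΔU = nCvΔT with Cv = (3/2)R = 12.5 J/(mol·K).
ΔU = 0.590×12.5×(934−572) = 2660 J.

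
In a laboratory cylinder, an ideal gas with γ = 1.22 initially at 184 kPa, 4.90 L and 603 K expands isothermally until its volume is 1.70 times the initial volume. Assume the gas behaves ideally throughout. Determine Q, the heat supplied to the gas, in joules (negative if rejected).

478 J

n = P₁V₁/(RT₁) = 184×4.90/(8.314×603) = 0.180 mol.
Isothermal: T stays 603 K; PV = const ⇒ V₂ = 8.33 L, P₂ = 108 kPa.
ΔU = 0 (ideal gas, T constant).
W = nRT ln(V₂/V₁) = 0.180×8.314×603×ln(1.70) = 478 J.
Q = ΔU + W = 478 J.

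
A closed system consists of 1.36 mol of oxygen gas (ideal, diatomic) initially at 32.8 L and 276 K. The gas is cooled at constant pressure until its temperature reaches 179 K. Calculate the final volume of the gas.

21.3 L

P₁ = nRT₁/V₁ = 1.36×8.314×276/32.8 = 95.1 kPa.
Isobaric: P stays 95.1 kPa; V/T = const ⇒ T₂ = 179 K, V₂ = 21.3 L.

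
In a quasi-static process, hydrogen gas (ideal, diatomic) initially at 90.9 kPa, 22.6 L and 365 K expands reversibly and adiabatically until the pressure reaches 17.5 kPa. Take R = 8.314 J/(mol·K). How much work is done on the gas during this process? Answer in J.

n = P₁V₁/(RT₁) = 90.9×22.6/(8.314×365) = 0.677 mol.
Adiabatic: T₂/T₁ = (P₂/P₁)^((γ−1)/γ) ⇒ T₂ = 365×(0.193)^0.286 = 228 K; V₂ = 73.3 L.
ΔU = nCvΔT = 0.677×20.8×(228−365) = -1930 J.
Q = 0 for an adiabatic process, so W = −ΔU = 1930 J.
Work done on the gas = −W_by = -1930 J.

-1930 J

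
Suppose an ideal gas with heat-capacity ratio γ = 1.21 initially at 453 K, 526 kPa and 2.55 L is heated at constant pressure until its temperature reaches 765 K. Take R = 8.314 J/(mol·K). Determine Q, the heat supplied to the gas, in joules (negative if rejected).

5320 J

n = P₁V₁/(RT₁) = 526×2.55/(8.314×453) = 0.356 mol.
Isobaric: P stays 526 kPa; V/T = const ⇒ T₂ = 765 K, V₂ = 4.31 L.
W = PΔV = 526×(4.31−2.55) kPa·L = 924 J.
ΔU = nCvΔT = 0.356×39.6×(765−453) = 4400 J.
Q = ΔU + W = nCpΔT = 5320 J.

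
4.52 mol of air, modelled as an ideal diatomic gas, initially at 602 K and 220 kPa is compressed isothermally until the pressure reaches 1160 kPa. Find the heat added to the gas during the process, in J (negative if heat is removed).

-37600 J

V₁ = nRT₁/P₁ = 4.52×8.314×602/220 = 103 L.
Isothermal: T stays 602 K; PV = const ⇒ V₂ = 19.5 L, P₂ = 1160 kPa.
ΔU = 0 (ideal gas, T constant).
W = nRT ln(V₂/V₁) = 4.52×8.314×602×ln(0.190) = -37600 J.
Q = ΔU + W = -37600 J.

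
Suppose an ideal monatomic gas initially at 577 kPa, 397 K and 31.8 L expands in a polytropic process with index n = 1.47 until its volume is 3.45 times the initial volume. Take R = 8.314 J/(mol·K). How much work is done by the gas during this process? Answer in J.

n = P₁V₁/(RT₁) = 577×31.8/(8.314×397) = 5.56 mol.
Polytropic n=1.47: T₂ = T₁(V₁/V₂)^(n−1) = 397×(0.290)^0.47 = 222 K; P₂ = P₁(V₁/V₂)^n = 93.5 kPa.
W = (P₁V₁−P₂V₂)/(n−1) = (577×31.8−93.5×110)/0.47 = 17200 J.

17200 J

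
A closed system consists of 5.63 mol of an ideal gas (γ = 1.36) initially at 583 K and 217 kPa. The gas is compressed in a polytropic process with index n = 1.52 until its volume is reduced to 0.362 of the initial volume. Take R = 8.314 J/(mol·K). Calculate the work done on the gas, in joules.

36500 J

V₁ = nRT₁/P₁ = 5.63×8.314×583/217 = 126 L.
Polytropic n=1.52: T₂ = T₁(V₁/V₂)^(n−1) = 583×(2.76)^0.52 = 989 K; P₂ = P₁(V₁/V₂)^n = 1020 kPa.
W = (P₁V₁−P₂V₂)/(n−1) = (217×126−1020×45.5)/0.52 = -36500 J.
Work done on the gas = −W_by = 36500 J.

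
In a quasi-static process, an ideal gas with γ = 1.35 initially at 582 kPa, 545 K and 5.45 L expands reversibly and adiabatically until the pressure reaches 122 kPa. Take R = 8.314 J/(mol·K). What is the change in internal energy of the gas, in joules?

-3020 J

n = P₁V₁/(RT₁) = 582×5.45/(8.314×545) = 0.700 mol.
Adiabatic: T₂/T₁ = (P₂/P₁)^((γ−1)/γ) ⇒ T₂ = 545×(0.210)^0.259 = 363 K; V₂ = 17.3 L.
For an ideal gas ΔU = nCvΔT with Cv = R/(γ−1) = 23.8 J/(mol·K).
ΔU = 0.700×23.8×(363−545) = -3020 J.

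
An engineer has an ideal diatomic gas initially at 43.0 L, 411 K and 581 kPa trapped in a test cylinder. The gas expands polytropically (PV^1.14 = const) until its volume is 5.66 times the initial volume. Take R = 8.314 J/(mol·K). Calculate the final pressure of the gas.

80.5 kPa

Polytropic n=1.14: T₂ = T₁(V₁/V₂)^(n−1) = 411×(0.177)^0.14 = 322 K; P₂ = P₁(V₁/V₂)^n = 80.5 kPa.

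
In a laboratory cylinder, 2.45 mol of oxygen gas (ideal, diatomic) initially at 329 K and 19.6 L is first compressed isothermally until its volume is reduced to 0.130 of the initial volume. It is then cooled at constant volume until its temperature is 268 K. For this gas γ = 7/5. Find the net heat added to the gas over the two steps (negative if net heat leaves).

-16800 J

P₁ = nRT₁/V₁ = 2.45×8.314×329/19.6 = 342 kPa.
Step 1 — Isothermal: T stays 329 K; PV = const ⇒ V₂ = 2.55 L, P₂ = 2630 kPa.
ΔU = 0 (ideal gas, T constant).
W = nRT ln(V₂/V₁) = 2.45×8.314×329×ln(0.130) = -13700 J.
Q = ΔU + W = -13700 J.
State after step 1: P = 2630 kPa, V = 2.55 L, T = 329 K.
Step 2 — Isochoric: V stays 2.55 L; P/T = const ⇒ T₂ = 268 K, P₂ = 2140 kPa.
W = 0 (no volume change).
ΔU = nCvΔT = 2.45×20.8×(268−329) = -3110 J.
Q = ΔU = -3110 J.
Net over both steps: W = -13700 J, Q = -16800 J, ΔU = -3110 J.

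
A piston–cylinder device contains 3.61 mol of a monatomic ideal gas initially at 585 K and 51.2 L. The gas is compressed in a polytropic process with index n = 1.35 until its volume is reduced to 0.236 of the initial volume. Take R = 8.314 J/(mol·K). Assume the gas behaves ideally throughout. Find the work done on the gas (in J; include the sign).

33000 J

P₁ = nRT₁/V₁ = 3.61×8.314×585/51.2 = 343 kPa.
Polytropic n=1.35: T₂ = T₁(V₁/V₂)^(n−1) = 585×(4.24)^0.35 = 970 K; P₂ = P₁(V₁/V₂)^n = 2410 kPa.
W = (P₁V₁−P₂V₂)/(n−1) = (343×51.2−2410×12.1)/0.35 = -33000 J.
Work done on the gas = −W_by = 33000 J.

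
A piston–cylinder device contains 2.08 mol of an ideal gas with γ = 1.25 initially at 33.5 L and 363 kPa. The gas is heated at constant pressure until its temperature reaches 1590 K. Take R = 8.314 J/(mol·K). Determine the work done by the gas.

15300 J

T₁ = P₁V₁/(nR) = 363×33.5/(2.08×8.314) = 703 K.
Isobaric: P stays 363 kPa; V/T = const ⇒ T₂ = 1590 K, V₂ = 75.7 L.
W = PΔV = 363×(75.7−33.5) kPa·L = 15300 J.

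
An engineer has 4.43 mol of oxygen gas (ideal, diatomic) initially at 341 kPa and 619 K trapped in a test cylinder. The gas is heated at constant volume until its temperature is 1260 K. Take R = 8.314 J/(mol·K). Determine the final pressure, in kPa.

694 kPa

V₁ = nRT₁/P₁ = 4.43×8.314×619/341 = 66.9 L.
Isochoric: V stays 66.9 L; P/T = const ⇒ T₂ = 1260 K, P₂ = 694 kPa.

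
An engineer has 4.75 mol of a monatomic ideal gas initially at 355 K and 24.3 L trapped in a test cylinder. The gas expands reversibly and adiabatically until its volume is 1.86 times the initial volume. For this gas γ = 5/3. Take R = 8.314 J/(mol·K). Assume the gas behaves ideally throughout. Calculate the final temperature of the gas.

235 K

P₁ = nRT₁/V₁ = 4.75×8.314×355/24.3 = 577 kPa.
Adiabatic: TV^(γ−1) = const ⇒ T₂ = 355×(0.538)^0.667 = 235 K; PV^γ = const ⇒ P₂ = 205 kPa.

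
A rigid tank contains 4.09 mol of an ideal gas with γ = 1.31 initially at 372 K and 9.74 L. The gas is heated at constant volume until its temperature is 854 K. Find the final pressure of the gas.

2980 kPa

P₁ = nRT₁/V₁ = 4.09×8.314×372/9.74 = 1300 kPa.
Isochoric: V stays 9.74 L; P/T = const ⇒ T₂ = 854 K, P₂ = 2980 kPa.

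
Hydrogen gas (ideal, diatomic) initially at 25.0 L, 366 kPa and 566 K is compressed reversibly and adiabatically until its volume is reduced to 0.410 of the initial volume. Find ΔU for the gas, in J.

n = P₁V₁/(RT₁) = 366×25.0/(8.314×566) = 1.94 mol.
Adiabatic: TV^(γ−1) = const ⇒ T₂ = 566×(2.44)^0.400 = 809 K; PV^γ = const ⇒ P₂ = 1280 kPa.
For an ideal gas ΔU = nCvΔT with Cv = (5/2)R = 20.8 J/(mol·K).
ΔU = 1.94×20.8×(809−566) = 9800 J.

9800 J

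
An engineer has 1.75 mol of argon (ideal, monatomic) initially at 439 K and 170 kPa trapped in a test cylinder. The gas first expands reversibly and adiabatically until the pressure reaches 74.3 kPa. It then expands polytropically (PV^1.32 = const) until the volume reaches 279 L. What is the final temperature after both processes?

195 K

V₁ = nRT₁/P₁ = 1.75×8.314×439/170 = 37.6 L.
Step 1 — Adiabatic: T₂/T₁ = (P₂/P₁)^((γ−1)/γ) ⇒ T₂ = 439×(0.437)^0.400 = 315 K; V₂ = 61.7 L.
ΔU = nCvΔT = 1.75×12.5×(315−439) = -2700 J.
Q = 0 for an adiabatic process, so W = −ΔU = 2700 J.
State after step 1: P = 74.3 kPa, V = 61.7 L, T = 315 K.
Step 2 — Polytropic n=1.32: T₂ = T₁(V₁/V₂)^(n−1) = 315×(0.221)^0.32 = 195 K; P₂ = P₁(V₁/V₂)^n = 10.1 kPa.
W = (P₁V₁−P₂V₂)/(n−1) = (74.3×61.7−10.1×279)/0.32 = 5490 J.
ΔU = nCvΔT = 1.75×12.5×(195−315) = -2630 J.
Q = ΔU + W = 2850 J.
Net over both steps: W = 8190 J, Q = 2850 J, ΔU = -5330 J.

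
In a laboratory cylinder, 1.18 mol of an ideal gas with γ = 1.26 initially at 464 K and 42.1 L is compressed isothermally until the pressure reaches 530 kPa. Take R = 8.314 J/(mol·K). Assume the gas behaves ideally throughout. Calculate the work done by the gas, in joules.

-7240 J

P₁ = nRT₁/V₁ = 1.18×8.314×464/42.1 = 108 kPa.
Isothermal: T stays 464 K; PV = const ⇒ V₂ = 8.59 L, P₂ = 530 kPa.
W = nRT ln(V₂/V₁) = 1.18×8.314×464×ln(0.204) = -7240 J.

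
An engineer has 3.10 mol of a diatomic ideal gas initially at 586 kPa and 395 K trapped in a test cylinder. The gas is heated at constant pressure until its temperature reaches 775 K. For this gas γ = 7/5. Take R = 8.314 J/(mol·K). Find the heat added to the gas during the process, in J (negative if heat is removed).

34300 J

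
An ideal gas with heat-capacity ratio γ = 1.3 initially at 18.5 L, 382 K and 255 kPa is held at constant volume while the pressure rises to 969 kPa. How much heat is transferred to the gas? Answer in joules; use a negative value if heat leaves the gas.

44000 J

n = P₁V₁/(RT₁) = 255×18.5/(8.314×382) = 1.49 mol.
Isochoric: V stays 18.5 L; P/T = const ⇒ T₂ = 1450 K, P₂ = 969 kPa.
W = 0 (no volume change).
ΔU = nCvΔT = 1.49×27.7×(1450−382) = 44000 J.
Q = ΔU = 44000 J.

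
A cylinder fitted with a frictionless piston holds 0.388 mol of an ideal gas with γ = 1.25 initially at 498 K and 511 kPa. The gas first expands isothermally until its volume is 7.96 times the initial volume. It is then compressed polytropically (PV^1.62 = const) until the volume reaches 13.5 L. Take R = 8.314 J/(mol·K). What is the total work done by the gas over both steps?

2120 J

V₁ = nRT₁/P₁ = 0.388×8.314×498/511 = 3.14 L.
Step 1 — Isothermal: T stays 498 K; PV = const ⇒ V₂ = 25.0 L, P₂ = 64.2 kPa.
ΔU = 0 (ideal gas, T constant).
W = nRT ln(V₂/V₁) = 0.388×8.314×498×ln(7.96) = 3330 J.
Q = ΔU + W = 3330 J.
State after step 1: P = 64.2 kPa, V = 25.0 L, T = 498 K.
Step 2 — Polytropic n=1.62: T₂ = T₁(V₁/V₂)^(n−1) = 498×(1.85)^0.62 = 730 K; P₂ = P₁(V₁/V₂)^n = 174 kPa.
W = (P₁V₁−P₂V₂)/(n−1) = (64.2×25.0−174×13.5)/0.62 = -1210 J.
ΔU = nCvΔT = 0.388×33.3×(730−498) = 3000 J.
Q = ΔU + W = 1790 J.
Net over both steps: W = 2120 J, Q = 5120 J, ΔU = 3000 J.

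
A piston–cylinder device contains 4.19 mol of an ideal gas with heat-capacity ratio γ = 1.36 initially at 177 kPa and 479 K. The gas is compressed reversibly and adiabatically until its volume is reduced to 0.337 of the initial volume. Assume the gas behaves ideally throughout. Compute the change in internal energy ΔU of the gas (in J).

22200 J

V₁ = nRT₁/P₁ = 4.19×8.314×479/177 = 94.3 L.
Adiabatic: TV^(γ−1) = const ⇒ T₂ = 479×(2.97)^0.360 = 709 K; PV^γ = const ⇒ P₂ = 777 kPa.
For an ideal gas ΔU = nCvΔT with Cv = R/(γ−1) = 23.1 J/(mol·K).
ΔU = 4.19×23.1×(709−479) = 22200 J.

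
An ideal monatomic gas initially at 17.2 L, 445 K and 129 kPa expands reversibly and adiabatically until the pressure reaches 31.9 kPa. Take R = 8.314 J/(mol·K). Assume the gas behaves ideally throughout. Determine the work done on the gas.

n = P₁V₁/(RT₁) = 129×17.2/(8.314×445) = 0.600 mol.
Adiabatic: T₂/T₁ = (P₂/P₁)^((γ−1)/γ) ⇒ T₂ = 445×(0.247)^0.400 = 254 K; V₂ = 39.8 L.
ΔU = nCvΔT = 0.600×12.5×(254−445) = -1420 J.
Q = 0 for an adiabatic process, so W = −ΔU = 1420 J.
Work done on the gas = −W_by = -1420 J.

-1420 J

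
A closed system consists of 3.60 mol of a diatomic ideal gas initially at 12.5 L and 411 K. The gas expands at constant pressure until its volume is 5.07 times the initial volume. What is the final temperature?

P₁ = nRT₁/V₁ = 3.60×8.314×411/12.5 = 984 kPa.
Isobaric: P stays 984 kPa; V/T = const ⇒ T₂ = 2080 K, V₂ = 63.4 L.

2080 K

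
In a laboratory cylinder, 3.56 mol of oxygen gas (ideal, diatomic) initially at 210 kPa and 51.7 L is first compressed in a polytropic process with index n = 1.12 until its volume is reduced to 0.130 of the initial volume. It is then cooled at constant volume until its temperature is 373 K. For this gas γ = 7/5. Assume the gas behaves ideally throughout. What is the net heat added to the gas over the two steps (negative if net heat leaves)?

-24600 J

T₁ = P₁V₁/(nR) = 210×51.7/(3.56×8.314) = 367 K.
Step 1 — Polytropic n=1.12: T₂ = T₁(V₁/V₂)^(n−1) = 367×(7.69)^0.12 = 469 K; P₂ = P₁(V₁/V₂)^n = 2060 kPa.
W = (P₁V₁−P₂V₂)/(n−1) = (210×51.7−2060×6.72)/0.12 = -25100 J.
ΔU = nCvΔT = 3.56×20.8×(469−367) = 7530 J.
Q = ΔU + W = -17600 J.
State after step 1: P = 2060 kPa, V = 6.72 L, T = 469 K.
Step 2 — Isochoric: V stays 6.72 L; P/T = const ⇒ T₂ = 373 K, P₂ = 1640 kPa.
W = 0 (no volume change).
ΔU = nCvΔT = 3.56×20.8×(373−469) = -7070 J.
Q = ΔU = -7070 J.
Net over both steps: W = -25100 J, Q = -24600 J, ΔU = 457 J.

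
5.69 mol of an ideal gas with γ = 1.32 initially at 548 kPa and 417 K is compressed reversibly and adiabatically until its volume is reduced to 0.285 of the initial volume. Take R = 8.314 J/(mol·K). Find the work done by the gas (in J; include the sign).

-30500 J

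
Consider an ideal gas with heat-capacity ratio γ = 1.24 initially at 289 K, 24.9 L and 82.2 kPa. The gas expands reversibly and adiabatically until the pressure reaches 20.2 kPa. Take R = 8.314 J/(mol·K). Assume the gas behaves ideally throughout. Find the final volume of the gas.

77.2 L

Adiabatic: T₂/T₁ = (P₂/P₁)^((γ−1)/γ) ⇒ T₂ = 289×(0.246)^0.194 = 220 K; V₂ = 77.2 L.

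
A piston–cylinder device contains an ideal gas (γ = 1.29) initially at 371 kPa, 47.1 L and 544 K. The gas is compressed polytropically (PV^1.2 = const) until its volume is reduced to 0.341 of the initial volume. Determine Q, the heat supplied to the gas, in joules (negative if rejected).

-6510 J

n = P₁V₁/(RT₁) = 371×47.1/(8.314×544) = 3.86 mol.
Polytropic n=1.2: T₂ = T₁(V₁/V₂)^(n−1) = 544×(2.93)^0.20 = 675 K; P₂ = P₁(V₁/V₂)^n = 1350 kPa.
W = (P₁V₁−P₂V₂)/(n−1) = (371×47.1−1350×16.1)/0.20 = -21000 J.
ΔU = nCvΔT = 3.86×28.7×(675−544) = 14500 J.
Q = ΔU + W = -6510 J.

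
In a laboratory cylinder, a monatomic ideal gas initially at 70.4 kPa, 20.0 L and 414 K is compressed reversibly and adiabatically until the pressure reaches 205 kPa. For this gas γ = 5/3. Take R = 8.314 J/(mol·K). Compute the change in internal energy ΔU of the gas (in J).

n = P₁V₁/(RT₁) = 70.4×20.0/(8.314×414) = 0.409 mol.
Adiabatic: T₂/T₁ = (P₂/P₁)^((γ−1)/γ) ⇒ T₂ = 414×(2.91)^0.400 = 635 K; V₂ = 10.5 L.
For an ideal gas ΔU = nCvΔT with Cv = (3/2)R = 12.5 J/(mol·K).
ΔU = 0.409×12.5×(635−414) = 1130 J.

1130 J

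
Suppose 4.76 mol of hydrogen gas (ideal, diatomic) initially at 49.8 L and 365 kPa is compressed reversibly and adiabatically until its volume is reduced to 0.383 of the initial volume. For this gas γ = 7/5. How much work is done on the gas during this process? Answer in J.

21300 J

T₁ = P₁V₁/(nR) = 365×49.8/(4.76×8.314) = 459 K.
Adiabatic: TV^(γ−1) = const ⇒ T₂ = 459×(2.61)^0.400 = 674 K; PV^γ = const ⇒ P₂ = 1400 kPa.
ΔU = nCvΔT = 4.76×20.8×(674−459) = 21300 J.
Q = 0 for an adiabatic process, so W = −ΔU = -21300 J.
Work done on the gas = −W_by = 21300 J.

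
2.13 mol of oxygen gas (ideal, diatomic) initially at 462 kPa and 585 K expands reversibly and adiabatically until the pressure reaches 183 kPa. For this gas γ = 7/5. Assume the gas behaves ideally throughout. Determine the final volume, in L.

V₁ = nRT₁/P₁ = 2.13×8.314×585/462 = 22.4 L.
Adiabatic: T₂/T₁ = (P₂/P₁)^((γ−1)/γ) ⇒ T₂ = 585×(0.396)^0.286 = 449 K; V₂ = 43.4 L.

43.4 L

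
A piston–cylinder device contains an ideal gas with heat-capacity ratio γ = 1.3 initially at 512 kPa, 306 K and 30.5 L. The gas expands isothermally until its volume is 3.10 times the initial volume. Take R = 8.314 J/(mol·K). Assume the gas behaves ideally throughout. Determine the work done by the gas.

n = P₁V₁/(RT₁) = 512×30.5/(8.314×306) = 6.14 mol.
Isothermal: T stays 306 K; PV = const ⇒ V₂ = 94.5 L, P₂ = 165 kPa.
W = nRT ln(V₂/V₁) = 6.14×8.314×306×ln(3.10) = 17700 J.

17700 J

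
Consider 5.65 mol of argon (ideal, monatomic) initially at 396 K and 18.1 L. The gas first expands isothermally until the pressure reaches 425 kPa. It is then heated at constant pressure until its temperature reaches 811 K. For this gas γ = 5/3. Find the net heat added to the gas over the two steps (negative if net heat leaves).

P₁ = nRT₁/V₁ = 5.65×8.314×396/18.1 = 1030 kPa.
Step 1 — Isothermal: T stays 396 K; PV = const ⇒ V₂ = 43.8 L, P₂ = 425 kPa.
ΔU = 0 (ideal gas, T constant).
W = nRT ln(V₂/V₁) = 5.65×8.314×396×ln(2.42) = 16400 J.
Q = ΔU + W = 16400 J.
State after step 1: P = 425 kPa, V = 43.8 L, T = 396 K.
Step 2 — Isobaric: P stays 425 kPa; V/T = const ⇒ T₂ = 811 K, V₂ = 89.6 L.
W = PΔV = 425×(89.6−43.8) kPa·L = 19500 J.
ΔU = nCvΔT = 5.65×12.5×(811−396) = 29200 J.
Q = ΔU + W = nCpΔT = 48700 J.
Net over both steps: W = 35900 J, Q = 65200 J, ΔU = 29200 J.

65200 J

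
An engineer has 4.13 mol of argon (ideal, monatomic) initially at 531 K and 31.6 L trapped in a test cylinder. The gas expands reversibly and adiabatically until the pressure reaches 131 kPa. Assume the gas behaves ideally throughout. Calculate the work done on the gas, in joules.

P₁ = nRT₁/V₁ = 4.13×8.314×531/31.6 = 577 kPa.
Adiabatic: T₂/T₁ = (P₂/P₁)^((γ−1)/γ) ⇒ T₂ = 531×(0.227)^0.400 = 293 K; V₂ = 76.9 L.
ΔU = nCvΔT = 4.13×12.5×(293−531) = -12200 J.
Q = 0 for an adiabatic process, so W = −ΔU = 12200 J.
Work done on the gas = −W_by = -12200 J.

-12200 J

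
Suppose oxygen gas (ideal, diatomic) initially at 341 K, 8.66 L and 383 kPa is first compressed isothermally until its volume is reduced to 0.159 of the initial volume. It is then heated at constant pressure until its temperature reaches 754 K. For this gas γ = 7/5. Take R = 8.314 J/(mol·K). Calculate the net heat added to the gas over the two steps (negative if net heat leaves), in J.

7960 J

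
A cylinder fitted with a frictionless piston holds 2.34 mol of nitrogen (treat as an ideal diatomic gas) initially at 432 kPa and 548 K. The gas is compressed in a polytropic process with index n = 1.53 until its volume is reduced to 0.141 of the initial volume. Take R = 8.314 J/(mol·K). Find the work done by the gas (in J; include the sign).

-36700 J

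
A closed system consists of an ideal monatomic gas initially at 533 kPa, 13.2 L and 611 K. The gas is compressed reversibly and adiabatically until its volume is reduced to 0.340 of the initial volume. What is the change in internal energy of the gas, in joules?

11100 J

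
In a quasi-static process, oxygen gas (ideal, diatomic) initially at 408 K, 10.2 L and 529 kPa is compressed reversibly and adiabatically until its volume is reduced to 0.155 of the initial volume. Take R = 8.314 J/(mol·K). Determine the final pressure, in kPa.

Adiabatic: TV^(γ−1) = const ⇒ T₂ = 408×(6.45)^0.400 = 860 K; PV^γ = const ⇒ P₂ = 7190 kPa.

7190 kPa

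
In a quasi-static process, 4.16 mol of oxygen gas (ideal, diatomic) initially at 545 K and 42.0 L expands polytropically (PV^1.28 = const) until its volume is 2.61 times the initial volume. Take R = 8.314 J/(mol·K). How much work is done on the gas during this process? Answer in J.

P₁ = nRT₁/V₁ = 4.16×8.314×545/42.0 = 449 kPa.
Polytropic n=1.28: T₂ = T₁(V₁/V₂)^(n−1) = 545×(0.383)^0.28 = 417 K; P₂ = P₁(V₁/V₂)^n = 131 kPa.
W = (P₁V₁−P₂V₂)/(n−1) = (449×42.0−131×110)/0.28 = 15900 J.
Work done on the gas = −W_by = -15900 J.

-15900 J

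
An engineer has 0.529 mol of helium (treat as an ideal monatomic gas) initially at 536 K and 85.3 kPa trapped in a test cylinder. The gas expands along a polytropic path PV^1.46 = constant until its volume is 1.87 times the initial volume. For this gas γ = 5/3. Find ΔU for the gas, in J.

-885 J

V₁ = nRT₁/P₁ = 0.529×8.314×536/85.3 = 27.6 L.
Polytropic n=1.46: T₂ = T₁(V₁/V₂)^(n−1) = 536×(0.535)^0.46 = 402 K; P₂ = P₁(V₁/V₂)^n = 34.2 kPa.
For an ideal gas ΔU = nCvΔT with Cv = (3/2)R = 12.5 J/(mol·K).
ΔU = 0.529×12.5×(402−536) = -885 J.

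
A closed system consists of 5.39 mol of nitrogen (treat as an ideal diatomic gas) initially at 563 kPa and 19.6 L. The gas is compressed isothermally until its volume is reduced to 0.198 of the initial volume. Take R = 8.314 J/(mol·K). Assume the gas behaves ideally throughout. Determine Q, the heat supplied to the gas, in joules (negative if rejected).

T₁ = P₁V₁/(nR) = 563×19.6/(5.39×8.314) = 246 K.
Isothermal: T stays 246 K; PV = const ⇒ V₂ = 3.88 L, P₂ = 2840 kPa.
ΔU = 0 (ideal gas, T constant).
W = nRT ln(V₂/V₁) = 5.39×8.314×246×ln(0.198) = -17900 J.
Q = ΔU + W = -17900 J.

-17900 J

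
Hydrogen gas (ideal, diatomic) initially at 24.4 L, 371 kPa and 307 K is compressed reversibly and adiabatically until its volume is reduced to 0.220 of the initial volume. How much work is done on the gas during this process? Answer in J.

n = P₁V₁/(RT₁) = 371×24.4/(8.314×307) = 3.55 mol.
Adiabatic: TV^(γ−1) = const ⇒ T₂ = 307×(4.55)^0.400 = 563 K; PV^γ = const ⇒ P₂ = 3090 kPa.
ΔU = nCvΔT = 3.55×20.8×(563−307) = 18800 J.
Q = 0 for an adiabatic process, so W = −ΔU = -18800 J.
Work done on the gas = −W_by = 18800 J.

18800 J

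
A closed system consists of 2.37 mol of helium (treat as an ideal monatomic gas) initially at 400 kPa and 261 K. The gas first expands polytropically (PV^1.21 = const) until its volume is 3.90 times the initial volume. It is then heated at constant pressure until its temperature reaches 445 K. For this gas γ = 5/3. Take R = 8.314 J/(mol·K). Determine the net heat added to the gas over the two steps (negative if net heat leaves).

16400 J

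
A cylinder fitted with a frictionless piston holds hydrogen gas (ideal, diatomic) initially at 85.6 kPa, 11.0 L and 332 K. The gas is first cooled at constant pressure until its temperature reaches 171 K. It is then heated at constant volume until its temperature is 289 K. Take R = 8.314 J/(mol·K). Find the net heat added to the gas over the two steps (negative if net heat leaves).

-762 J

n = P₁V₁/(RT₁) = 85.6×11.0/(8.314×332) = 0.341 mol.
Step 1 — Isobaric: P stays 85.6 kPa; V/T = const ⇒ T₂ = 171 K, V₂ = 5.67 L.
W = PΔV = 85.6×(5.67−11.0) kPa·L = -457 J.
ΔU = nCvΔT = 0.341×20.8×(171−332) = -1140 J.
Q = ΔU + W = nCpΔT = -1600 J.
State after step 1: P = 85.6 kPa, V = 5.67 L, T = 171 K.
Step 2 — Isochoric: V stays 5.67 L; P/T = const ⇒ T₂ = 289 K, P₂ = 145 kPa.
W = 0 (no volume change).
ΔU = nCvΔT = 0.341×20.8×(289−171) = 837 J.
Q = ΔU = 837 J.
Net over both steps: W = -457 J, Q = -762 J, ΔU = -305 J.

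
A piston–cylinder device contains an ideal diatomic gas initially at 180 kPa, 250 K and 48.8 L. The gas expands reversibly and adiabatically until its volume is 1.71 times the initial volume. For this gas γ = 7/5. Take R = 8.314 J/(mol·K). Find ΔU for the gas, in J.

n = P₁V₁/(RT₁) = 180×48.8/(8.314×250) = 4.23 mol.
Adiabatic: TV^(γ−1) = const ⇒ T₂ = 250×(0.585)^0.400 = 202 K; PV^γ = const ⇒ P₂ = 84.9 kPa.
For an ideal gas ΔU = nCvΔT with Cv = (5/2)R = 20.8 J/(mol·K).
ΔU = 4.23×20.8×(202−250) = -4240 J.

-4240 J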